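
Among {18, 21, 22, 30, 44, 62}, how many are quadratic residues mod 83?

(18/83) = -1 → non-residue.
(21/83) = +1 → QR.
(22/83) = -1 → non-residue.
(30/83) = +1 → QR.
(44/83) = +1 → QR.
(62/83) = -1 → non-residue.
Total quadratic residues among the 6: 3.

3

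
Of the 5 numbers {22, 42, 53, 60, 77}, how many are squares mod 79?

(22/79) = +1 → QR.
(42/79) = +1 → QR.
(53/79) = -1 → non-residue.
(60/79) = -1 → non-residue.
(77/79) = -1 → non-residue.
Total quadratic residues among the 5: 2.

2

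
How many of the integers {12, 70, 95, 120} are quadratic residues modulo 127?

(12/127) = -1 → non-residue.
(70/127) = +1 → QR.
(95/127) = -1 → non-residue.
(120/127) = +1 → QR.
Total quadratic residues among the 4: 2.

2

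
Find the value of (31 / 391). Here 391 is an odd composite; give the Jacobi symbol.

Reciprocity: 31 ≡ 3 and 391 ≡ 3 (mod 4), so (31/391) = −(391/31).
Reduce top mod 31: now compute (19/31).
Reciprocity: 19 ≡ 3 and 31 ≡ 3 (mod 4), so (19/31) = −(31/19).
Reduce top mod 19: now compute (12/19).
Pull out 2^2: since 19 ≡ 3 (mod 8), (2/19) = -1, so (2/19)^2 = +1.
Reciprocity: 3 ≡ 3 and 19 ≡ 3 (mod 4), so (3/19) = −(19/3).
Reduce top mod 3: now compute (1/3).
Reached (1/3) = 1. Collecting the sign flips along the way, the symbol is -1.

-1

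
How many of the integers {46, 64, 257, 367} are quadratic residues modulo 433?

3

(46/433) = -1 → non-residue.
(64/433) = +1 → QR.
(257/433) = +1 → QR.
(367/433) = +1 → QR.
Total quadratic residues among the 4: 3.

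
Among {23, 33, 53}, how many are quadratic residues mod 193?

(23/193) = +1 → QR.
(33/193) = -1 → non-residue.
(53/193) = -1 → non-residue.
Total quadratic residues among the 3: 1.

1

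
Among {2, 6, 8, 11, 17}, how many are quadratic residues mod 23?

3

(2/23) = +1 → QR.
(6/23) = +1 → QR.
(8/23) = +1 → QR.
(11/23) = -1 → non-residue.
(17/23) = -1 → non-residue.
Total quadratic residues among the 5: 3.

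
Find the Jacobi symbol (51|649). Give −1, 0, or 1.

Reciprocity: 51 ≡ 3 and 649 ≡ 1 (mod 4), so (51/649) = +(649/51).
Reduce top mod 51: now compute (37/51).
Reciprocity: 37 ≡ 1 and 51 ≡ 3 (mod 4), so (37/51) = +(51/37).
Reduce top mod 37: now compute (14/37).
Pull out 2: since 37 ≡ 5 (mod 8), (2/37) = -1.
Reciprocity: 7 ≡ 3 and 37 ≡ 1 (mod 4), so (7/37) = +(37/7).
Reduce top mod 7: now compute (2/7).
Pull out 2: since 7 ≡ 7 (mod 8), (2/7) = +1.
Reached (1/7) = 1. Collecting the sign flips along the way, the symbol is -1.

-1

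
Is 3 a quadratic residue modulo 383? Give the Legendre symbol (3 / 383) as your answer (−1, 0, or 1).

1

Reciprocity: 3 ≡ 3 and 383 ≡ 3 (mod 4), so (3/383) = −(383/3).
Reduce top mod 3: now compute (2/3).
Pull out 2: since 3 ≡ 3 (mod 8), (2/3) = -1.
Reached (1/3) = 1. Collecting the sign flips along the way, the symbol is +1.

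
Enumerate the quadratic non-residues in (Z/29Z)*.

2, 3, 8, 10, 11, 12, 14, 15, 17, 18, 19, 21, 26, 27

Square k = 1,…,14 (k and 29−k give the same square):
1²=1, 2²=4, 3²=9, 4²=16, 5²=25, 6²≡7, 7²≡20, 8²≡6, 9²≡23, 10²≡13, 11²≡5, 12²≡28, 13²≡24, 14²≡22 (mod 29).
The residues are {1, 4, 5, 6, 7, 9, 13, 16, 20, 22, 23, 24, 25, 28}; the non-residues are the remaining 14 nonzero classes.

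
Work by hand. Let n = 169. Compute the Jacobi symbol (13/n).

0

Reciprocity: 13 ≡ 1 and 169 ≡ 1 (mod 4), so (13/169) = +(169/13).
Reduce top mod 13: now compute (0/13).
Top reduces to 0: gcd > 1, so the symbol is 0.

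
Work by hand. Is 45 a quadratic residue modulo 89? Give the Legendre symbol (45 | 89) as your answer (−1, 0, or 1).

1

Reciprocity: 45 ≡ 1 and 89 ≡ 1 (mod 4), so (45/89) = +(89/45).
Reduce top mod 45: now compute (44/45).
Pull out 2^2: since 45 ≡ 5 (mod 8), (2/45) = -1, so (2/45)^2 = +1.
Reciprocity: 11 ≡ 3 and 45 ≡ 1 (mod 4), so (11/45) = +(45/11).
Reduce top mod 11: now compute (1/11).
Reached (1/11) = 1. Collecting the sign flips along the way, the symbol is +1.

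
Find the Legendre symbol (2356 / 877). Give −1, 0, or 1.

-1

First reduce: 2356 ≡ 602 (mod 877).
Pull out 2: since 877 ≡ 5 (mod 8), (2/877) = -1.
Reciprocity: 301 ≡ 1 and 877 ≡ 1 (mod 4), so (301/877) = +(877/301).
Reduce top mod 301: now compute (275/301).
Reciprocity: 275 ≡ 3 and 301 ≡ 1 (mod 4), so (275/301) = +(301/275).
Reduce top mod 275: now compute (26/275).
Pull out 2: since 275 ≡ 3 (mod 8), (2/275) = -1.
Reciprocity: 13 ≡ 1 and 275 ≡ 3 (mod 4), so (13/275) = +(275/13).
Reduce top mod 13: now compute (2/13).
Pull out 2: since 13 ≡ 5 (mod 8), (2/13) = -1.
Reached (1/13) = 1. Collecting the sign flips along the way, the symbol is -1.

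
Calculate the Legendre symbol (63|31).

1

Euler's criterion: (63/31) ≡ 1^15 (mod 31).
1^2 ≡ 1 (mod 31)
1^4 ≡ 1 (mod 31)
1^8 ≡ 1 (mod 31)
1^15 = 1^(8+4+2+1) ≡ 1 (mod 31).
Result is 1, so (63/31) = 1.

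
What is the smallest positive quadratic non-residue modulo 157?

(2/157) = −1, so 2 is the smallest positive non-residue mod 157.

2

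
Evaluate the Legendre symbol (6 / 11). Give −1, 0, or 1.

-1

Euler's criterion: (6/11) ≡ 6^5 (mod 11).
6^2 ≡ 3 (mod 11)
6^4 ≡ 9 (mod 11)
6^5 = 6^(4+1) ≡ 10 (mod 11).
Result is 10 ≡ −1, so (6/11) = −1.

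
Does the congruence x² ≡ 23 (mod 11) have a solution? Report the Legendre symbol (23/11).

1

Euler's criterion: (23/11) ≡ 1^5 (mod 11).
1^2 ≡ 1 (mod 11)
1^4 ≡ 1 (mod 11)
1^5 = 1^(4+1) ≡ 1 (mod 11).
Result is 1, so (23/11) = 1.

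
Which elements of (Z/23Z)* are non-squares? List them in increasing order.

Square k = 1,…,11 (k and 23−k give the same square):
1²=1, 2²=4, 3²=9, 4²=16, 5²≡2, 6²≡13, 7²≡3, 8²≡18, 9²≡12, 10²≡8, 11²≡6 (mod 23).
The residues are {1, 2, 3, 4, 6, 8, 9, 12, 13, 16, 18}; the non-residues are the remaining 11 nonzero classes.

5,7,10,11,14,15,17,19,20,21,22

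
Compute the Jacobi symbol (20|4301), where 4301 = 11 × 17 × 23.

Pull out 2^2: since 4301 ≡ 5 (mod 8), (2/4301) = -1, so (2/4301)^2 = +1.
Reciprocity: 5 ≡ 1 and 4301 ≡ 1 (mod 4), so (5/4301) = +(4301/5).
Reduce top mod 5: now compute (1/5).
Reached (1/5) = 1. Collecting the sign flips along the way, the symbol is +1.

1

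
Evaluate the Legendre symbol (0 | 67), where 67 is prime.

Top reduces to 0: gcd > 1, so the symbol is 0.

0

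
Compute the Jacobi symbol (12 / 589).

1

Pull out 2^2: since 589 ≡ 5 (mod 8), (2/589) = -1, so (2/589)^2 = +1.
Reciprocity: 3 ≡ 3 and 589 ≡ 1 (mod 4), so (3/589) = +(589/3).
Reduce top mod 3: now compute (1/3).
Reached (1/3) = 1. Collecting the sign flips along the way, the symbol is +1.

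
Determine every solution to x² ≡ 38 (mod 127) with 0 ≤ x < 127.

Since 127 ≡ 3 (mod 4), a square root of 38 is 38^((127+1)/4) = 38^32 mod 127.
Repeated squaring: 38^2≡47, 38^4≡50, 38^8≡87, 38^16≡76, 38^32≡61 (mod 127).
38^32 = 38^(32) ≡ 61 (mod 127).
Check: 61² = 3721 ≡ 38 (mod 127). The two roots are 61 and 66.

61, 66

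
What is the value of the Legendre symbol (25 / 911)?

1

Reciprocity: 25 ≡ 1 and 911 ≡ 3 (mod 4), so (25/911) = +(911/25).
Reduce top mod 25: now compute (11/25).
Reciprocity: 11 ≡ 3 and 25 ≡ 1 (mod 4), so (11/25) = +(25/11).
Reduce top mod 11: now compute (3/11).
Reciprocity: 3 ≡ 3 and 11 ≡ 3 (mod 4), so (3/11) = −(11/3).
Reduce top mod 3: now compute (2/3).
Pull out 2: since 3 ≡ 3 (mod 8), (2/3) = -1.
Reached (1/3) = 1. Collecting the sign flips along the way, the symbol is +1.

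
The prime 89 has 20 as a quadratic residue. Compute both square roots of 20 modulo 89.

89 ≡ 1 (mod 4), so we find a root by search.
Trying successive values, 38² = 1444 ≡ 20 (mod 89). The other root is 89 − 38 = 51.

38, 51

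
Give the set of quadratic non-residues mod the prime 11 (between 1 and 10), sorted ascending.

Square k = 1,…,5 (k and 11−k give the same square):
1²=1, 2²=4, 3²=9, 4²≡5, 5²≡3 (mod 11).
The residues are {1, 3, 4, 5, 9}; the non-residues are the remaining 5 nonzero classes.

2,6,7,8,10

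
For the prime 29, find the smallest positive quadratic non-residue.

(2/29) = −1, so 2 is the smallest positive non-residue mod 29.

2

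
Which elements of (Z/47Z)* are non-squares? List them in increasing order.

5 10 11 13 15 19 20 22 23 26 29 30 31 33 35 38 39 40 41 43 44 45 46

Square k = 1,…,23 (k and 47−k give the same square):
1²=1, 2²=4, 3²=9, 4²=16, 5²=25, 6²=36, 7²≡2, 8²≡17, 9²≡34, 10²≡6, 11²≡27, 12²≡3, 13²≡28, 14²≡8, 15²≡37, 16²≡21, 17²≡7, 18²≡42, 19²≡32, 20²≡24, 21²≡18, 22²≡14, 23²≡12 (mod 47).
The residues are {1, 2, 3, 4, 6, 7, 8, 9, 12, 14, 16, 17, 18, 21, 24, 25, 27, 28, 32, 34, 36, 37, 42}; the non-residues are the remaining 23 nonzero classes.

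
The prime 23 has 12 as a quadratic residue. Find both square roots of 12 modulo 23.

9, 14

Since 23 ≡ 3 (mod 4), a square root of 12 is 12^((23+1)/4) = 12^6 mod 23.
Repeated squaring: 12^2≡6, 12^4≡13 (mod 23).
12^6 = 12^(4+2) ≡ 9 (mod 23).
Check: 9² = 81 ≡ 12 (mod 23). The two roots are 9 and 14.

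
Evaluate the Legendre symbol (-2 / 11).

1

First reduce: -2 ≡ 9 (mod 11).
Reciprocity: 9 ≡ 1 and 11 ≡ 3 (mod 4), so (9/11) = +(11/9).
Reduce top mod 9: now compute (2/9).
Pull out 2: since 9 ≡ 1 (mod 8), (2/9) = +1.
Reached (1/9) = 1. Collecting the sign flips along the way, the symbol is +1.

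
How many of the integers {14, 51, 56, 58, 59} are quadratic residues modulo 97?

0

(14/97) = -1 → non-residue.
(51/97) = -1 → non-residue.
(56/97) = -1 → non-residue.
(58/97) = -1 → non-residue.
(59/97) = -1 → non-residue.
Total quadratic residues among the 5: 0.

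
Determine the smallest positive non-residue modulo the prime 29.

(2/29) = −1, so 2 is the smallest positive non-residue mod 29.

2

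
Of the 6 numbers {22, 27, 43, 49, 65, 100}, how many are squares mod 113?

3

(22/113) = +1 → QR.
(27/113) = -1 → non-residue.
(43/113) = -1 → non-residue.
(49/113) = +1 → QR.
(65/113) = -1 → non-residue.
(100/113) = +1 → QR.
Total quadratic residues among the 6: 3.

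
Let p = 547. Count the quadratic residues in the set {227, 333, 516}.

2

(227/547) = +1 → QR.
(333/547) = -1 → non-residue.
(516/547) = +1 → QR.
Total quadratic residues among the 3: 2.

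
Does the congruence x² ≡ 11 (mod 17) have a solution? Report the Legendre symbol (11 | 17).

Reciprocity: 11 ≡ 3 and 17 ≡ 1 (mod 4), so (11/17) = +(17/11).
Reduce top mod 11: now compute (6/11).
Pull out 2: since 11 ≡ 3 (mod 8), (2/11) = -1.
Reciprocity: 3 ≡ 3 and 11 ≡ 3 (mod 4), so (3/11) = −(11/3).
Reduce top mod 3: now compute (2/3).
Pull out 2: since 3 ≡ 3 (mod 8), (2/3) = -1.
Reached (1/3) = 1. Collecting the sign flips along the way, the symbol is -1.

-1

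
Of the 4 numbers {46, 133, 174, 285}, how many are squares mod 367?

2

(46/367) = +1 → QR.
(133/367) = -1 → non-residue.
(174/367) = +1 → QR.
(285/367) = -1 → non-residue.
Total quadratic residues among the 4: 2.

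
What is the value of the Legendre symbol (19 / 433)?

-1

Euler's criterion: (19/433) ≡ 19^216 (mod 433).
19^2 ≡ 361 (mod 433)
19^4 ≡ 421 (mod 433)
19^8 ≡ 144 (mod 433)
19^16 ≡ 385 (mod 433)
19^32 ≡ 139 (mod 433)
19^64 ≡ 269 (mod 433)
19^128 ≡ 50 (mod 433)
19^216 = 19^(128+64+16+8) ≡ 432 (mod 433).
Result is 432 ≡ −1, so (19/433) = −1.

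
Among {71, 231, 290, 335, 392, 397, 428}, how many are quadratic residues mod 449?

(71/449) = -1 → non-residue.
(231/449) = -1 → non-residue.
(290/449) = -1 → non-residue.
(335/449) = +1 → QR.
(392/449) = +1 → QR.
(397/449) = -1 → non-residue.
(428/449) = -1 → non-residue.
Total quadratic residues among the 7: 2.

2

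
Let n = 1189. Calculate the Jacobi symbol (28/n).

Pull out 2^2: since 1189 ≡ 5 (mod 8), (2/1189) = -1, so (2/1189)^2 = +1.
Reciprocity: 7 ≡ 3 and 1189 ≡ 1 (mod 4), so (7/1189) = +(1189/7).
Reduce top mod 7: now compute (6/7).
Pull out 2: since 7 ≡ 7 (mod 8), (2/7) = +1.
Reciprocity: 3 ≡ 3 and 7 ≡ 3 (mod 4), so (3/7) = −(7/3).
Reduce top mod 3: now compute (1/3).
Reached (1/3) = 1. Collecting the sign flips along the way, the symbol is -1.

-1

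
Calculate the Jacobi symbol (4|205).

Pull out 2^2: since 205 ≡ 5 (mod 8), (2/205) = -1, so (2/205)^2 = +1.
Reached (1/205) = 1. Collecting the sign flips along the way, the symbol is +1.

1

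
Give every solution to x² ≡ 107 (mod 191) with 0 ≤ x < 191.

38, 153

Since 191 ≡ 3 (mod 4), a square root of 107 is 107^((191+1)/4) = 107^48 mod 191.
Repeated squaring: 107^2≡180, 107^4≡121, 107^8≡125, 107^16≡154, 107^32≡32 (mod 191).
107^48 = 107^(32+16) ≡ 153 (mod 191).
Check: 153² = 23409 ≡ 107 (mod 191). The two roots are 38 and 153.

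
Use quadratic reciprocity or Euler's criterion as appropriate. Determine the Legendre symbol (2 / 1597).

-1

Pull out 2: since 1597 ≡ 5 (mod 8), (2/1597) = -1.
Reached (1/1597) = 1. Collecting the sign flips along the way, the symbol is -1.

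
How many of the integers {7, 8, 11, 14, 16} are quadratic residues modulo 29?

2

(7/29) = +1 → QR.
(8/29) = -1 → non-residue.
(11/29) = -1 → non-residue.
(14/29) = -1 → non-residue.
(16/29) = +1 → QR.
Total quadratic residues among the 5: 2.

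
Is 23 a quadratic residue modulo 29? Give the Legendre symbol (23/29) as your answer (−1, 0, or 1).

Reciprocity: 23 ≡ 3 and 29 ≡ 1 (mod 4), so (23/29) = +(29/23).
Reduce top mod 23: now compute (6/23).
Pull out 2: since 23 ≡ 7 (mod 8), (2/23) = +1.
Reciprocity: 3 ≡ 3 and 23 ≡ 3 (mod 4), so (3/23) = −(23/3).
Reduce top mod 3: now compute (2/3).
Pull out 2: since 3 ≡ 3 (mod 8), (2/3) = -1.
Reached (1/3) = 1. Collecting the sign flips along the way, the symbol is +1.

1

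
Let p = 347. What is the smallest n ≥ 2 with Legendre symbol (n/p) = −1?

2

(2/347) = −1, so 2 is the smallest positive non-residue mod 347.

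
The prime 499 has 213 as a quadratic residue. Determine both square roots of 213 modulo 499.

47, 452

Since 499 ≡ 3 (mod 4), a square root of 213 is 213^((499+1)/4) = 213^125 mod 499.
Repeated squaring: 213^2≡459, 213^4≡103, 213^8≡130, 213^16≡433, 213^32≡364, 213^64≡261 (mod 499).
213^125 = 213^(64+32+16+8+4+1) ≡ 47 (mod 499).
Check: 47² = 2209 ≡ 213 (mod 499). The two roots are 47 and 452.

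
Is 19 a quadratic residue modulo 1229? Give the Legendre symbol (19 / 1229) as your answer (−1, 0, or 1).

-1

Reciprocity: 19 ≡ 3 and 1229 ≡ 1 (mod 4), so (19/1229) = +(1229/19).
Reduce top mod 19: now compute (13/19).
Reciprocity: 13 ≡ 1 and 19 ≡ 3 (mod 4), so (13/19) = +(19/13).
Reduce top mod 13: now compute (6/13).
Pull out 2: since 13 ≡ 5 (mod 8), (2/13) = -1.
Reciprocity: 3 ≡ 3 and 13 ≡ 1 (mod 4), so (3/13) = +(13/3).
Reduce top mod 3: now compute (1/3).
Reached (1/3) = 1. Collecting the sign flips along the way, the symbol is -1.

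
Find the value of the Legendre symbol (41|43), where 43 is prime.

1

Reciprocity: 41 ≡ 1 and 43 ≡ 3 (mod 4), so (41/43) = +(43/41).
Reduce top mod 41: now compute (2/41).
Pull out 2: since 41 ≡ 1 (mod 8), (2/41) = +1.
Reached (1/41) = 1. Collecting the sign flips along the way, the symbol is +1.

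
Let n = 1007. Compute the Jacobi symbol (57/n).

0

Reciprocity: 57 ≡ 1 and 1007 ≡ 3 (mod 4), so (57/1007) = +(1007/57).
Reduce top mod 57: now compute (38/57).
Pull out 2: since 57 ≡ 1 (mod 8), (2/57) = +1.
Reciprocity: 19 ≡ 3 and 57 ≡ 1 (mod 4), so (19/57) = +(57/19).
Reduce top mod 19: now compute (0/19).
Top reduces to 0: gcd > 1, so the symbol is 0.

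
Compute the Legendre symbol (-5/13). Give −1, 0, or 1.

First reduce: -5 ≡ 8 (mod 13).
Pull out 2^3: since 13 ≡ 5 (mod 8), (2/13) = -1, so (2/13)^3 = -1.
Reached (1/13) = 1. Collecting the sign flips along the way, the symbol is -1.

-1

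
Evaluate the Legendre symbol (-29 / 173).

1

First reduce: -29 ≡ 144 (mod 173).
Pull out 2^4: since 173 ≡ 5 (mod 8), (2/173) = -1, so (2/173)^4 = +1.
Reciprocity: 9 ≡ 1 and 173 ≡ 1 (mod 4), so (9/173) = +(173/9).
Reduce top mod 9: now compute (2/9).
Pull out 2: since 9 ≡ 1 (mod 8), (2/9) = +1.
Reached (1/9) = 1. Collecting the sign flips along the way, the symbol is +1.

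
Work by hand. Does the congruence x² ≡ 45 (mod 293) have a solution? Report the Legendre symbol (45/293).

-1

Reciprocity: 45 ≡ 1 and 293 ≡ 1 (mod 4), so (45/293) = +(293/45).
Reduce top mod 45: now compute (23/45).
Reciprocity: 23 ≡ 3 and 45 ≡ 1 (mod 4), so (23/45) = +(45/23).
Reduce top mod 23: now compute (22/23).
Pull out 2: since 23 ≡ 7 (mod 8), (2/23) = +1.
Reciprocity: 11 ≡ 3 and 23 ≡ 3 (mod 4), so (11/23) = −(23/11).
Reduce top mod 11: now compute (1/11).
Reached (1/11) = 1. Collecting the sign flips along the way, the symbol is -1.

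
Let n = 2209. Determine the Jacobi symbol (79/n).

Reciprocity: 79 ≡ 3 and 2209 ≡ 1 (mod 4), so (79/2209) = +(2209/79).
Reduce top mod 79: now compute (76/79).
Pull out 2^2: since 79 ≡ 7 (mod 8), (2/79) = +1, so (2/79)^2 = +1.
Reciprocity: 19 ≡ 3 and 79 ≡ 3 (mod 4), so (19/79) = −(79/19).
Reduce top mod 19: now compute (3/19).
Reciprocity: 3 ≡ 3 and 19 ≡ 3 (mod 4), so (3/19) = −(19/3).
Reduce top mod 3: now compute (1/3).
Reached (1/3) = 1. Collecting the sign flips along the way, the symbol is +1.

1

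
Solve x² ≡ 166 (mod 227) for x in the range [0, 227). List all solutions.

Since 227 ≡ 3 (mod 4), a square root of 166 is 166^((227+1)/4) = 166^57 mod 227.
Repeated squaring: 166^2≡89, 166^4≡203, 166^8≡122, 166^16≡129, 166^32≡70 (mod 227).
166^57 = 166^(32+16+8+1) ≡ 47 (mod 227).
Check: 47² = 2209 ≡ 166 (mod 227). The two roots are 47 and 180.

47, 180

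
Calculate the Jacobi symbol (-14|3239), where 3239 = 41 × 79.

-1

First reduce: -14 ≡ 3225 (mod 3239).
Reciprocity: 3225 ≡ 1 and 3239 ≡ 3 (mod 4), so (3225/3239) = +(3239/3225).
Reduce top mod 3225: now compute (14/3225).
Pull out 2: since 3225 ≡ 1 (mod 8), (2/3225) = +1.
Reciprocity: 7 ≡ 3 and 3225 ≡ 1 (mod 4), so (7/3225) = +(3225/7).
Reduce top mod 7: now compute (5/7).
Reciprocity: 5 ≡ 1 and 7 ≡ 3 (mod 4), so (5/7) = +(7/5).
Reduce top mod 5: now compute (2/5).
Pull out 2: since 5 ≡ 5 (mod 8), (2/5) = -1.
Reached (1/5) = 1. Collecting the sign flips along the way, the symbol is -1.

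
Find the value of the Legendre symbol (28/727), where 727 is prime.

Pull out 2^2: since 727 ≡ 7 (mod 8), (2/727) = +1, so (2/727)^2 = +1.
Reciprocity: 7 ≡ 3 and 727 ≡ 3 (mod 4), so (7/727) = −(727/7).
Reduce top mod 7: now compute (6/7).
Pull out 2: since 7 ≡ 7 (mod 8), (2/7) = +1.
Reciprocity: 3 ≡ 3 and 7 ≡ 3 (mod 4), so (3/7) = −(7/3).
Reduce top mod 3: now compute (1/3).
Reached (1/3) = 1. Collecting the sign flips along the way, the symbol is +1.

1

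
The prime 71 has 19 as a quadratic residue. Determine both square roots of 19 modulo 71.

Since 71 ≡ 3 (mod 4), a square root of 19 is 19^((71+1)/4) = 19^18 mod 71.
Repeated squaring: 19^2≡6, 19^4≡36, 19^8≡18, 19^16≡40 (mod 71).
19^18 = 19^(16+2) ≡ 27 (mod 71).
Check: 27² = 729 ≡ 19 (mod 71). The two roots are 27 and 44.

27, 44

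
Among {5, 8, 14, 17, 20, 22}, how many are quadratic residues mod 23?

1

(5/23) = -1 → non-residue.
(8/23) = +1 → QR.
(14/23) = -1 → non-residue.
(17/23) = -1 → non-residue.
(20/23) = -1 → non-residue.
(22/23) = -1 → non-residue.
Total quadratic residues among the 6: 1.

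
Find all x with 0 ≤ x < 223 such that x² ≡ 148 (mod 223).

51, 172

Since 223 ≡ 3 (mod 4), a square root of 148 is 148^((223+1)/4) = 148^56 mod 223.
Repeated squaring: 148^2≡50, 148^4≡47, 148^8≡202, 148^16≡218, 148^32≡25 (mod 223).
148^56 = 148^(32+16+8) ≡ 172 (mod 223).
Check: 172² = 29584 ≡ 148 (mod 223). The two roots are 51 and 172.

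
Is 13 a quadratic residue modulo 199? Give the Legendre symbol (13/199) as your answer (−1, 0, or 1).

1

Reciprocity: 13 ≡ 1 and 199 ≡ 3 (mod 4), so (13/199) = +(199/13).
Reduce top mod 13: now compute (4/13).
Pull out 2^2: since 13 ≡ 5 (mod 8), (2/13) = -1, so (2/13)^2 = +1.
Reached (1/13) = 1. Collecting the sign flips along the way, the symbol is +1.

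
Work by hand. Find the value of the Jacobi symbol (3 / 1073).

-1

Reciprocity: 3 ≡ 3 and 1073 ≡ 1 (mod 4), so (3/1073) = +(1073/3).
Reduce top mod 3: now compute (2/3).
Pull out 2: since 3 ≡ 3 (mod 8), (2/3) = -1.
Reached (1/3) = 1. Collecting the sign flips along the way, the symbol is -1.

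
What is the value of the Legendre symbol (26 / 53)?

-1

Pull out 2: since 53 ≡ 5 (mod 8), (2/53) = -1.
Reciprocity: 13 ≡ 1 and 53 ≡ 1 (mod 4), so (13/53) = +(53/13).
Reduce top mod 13: now compute (1/13).
Reached (1/13) = 1. Collecting the sign flips along the way, the symbol is -1.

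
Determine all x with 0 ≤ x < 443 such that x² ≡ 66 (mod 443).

130, 313

Since 443 ≡ 3 (mod 4), a square root of 66 is 66^((443+1)/4) = 66^111 mod 443.
Repeated squaring: 66^2≡369, 66^4≡160, 66^8≡349, 66^16≡419, 66^32≡133, 66^64≡412 (mod 443).
66^111 = 66^(64+32+8+4+2+1) ≡ 130 (mod 443).
Check: 130² = 16900 ≡ 66 (mod 443). The two roots are 130 and 313.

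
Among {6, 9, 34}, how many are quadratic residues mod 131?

2

(6/131) = -1 → non-residue.
(9/131) = +1 → QR.
(34/131) = +1 → QR.
Total quadratic residues among the 3: 2.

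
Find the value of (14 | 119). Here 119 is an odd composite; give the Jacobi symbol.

Pull out 2: since 119 ≡ 7 (mod 8), (2/119) = +1.
Reciprocity: 7 ≡ 3 and 119 ≡ 3 (mod 4), so (7/119) = −(119/7).
Reduce top mod 7: now compute (0/7).
Top reduces to 0: gcd > 1, so the symbol is 0.

0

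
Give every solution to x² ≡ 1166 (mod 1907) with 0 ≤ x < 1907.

221, 1686

Since 1907 ≡ 3 (mod 4), a square root of 1166 is 1166^((1907+1)/4) = 1166^477 mod 1907.
Repeated squaring: 1166^2≡1772, 1166^4≡1062, 1166^8≡807, 1166^16≡962, 1166^32≡549, 1166^64≡95, 1166^128≡1397, 1166^256≡748 (mod 1907).
1166^477 = 1166^(256+128+64+16+8+4+1) ≡ 1686 (mod 1907).
Check: 1686² = 2842596 ≡ 1166 (mod 1907). The two roots are 221 and 1686.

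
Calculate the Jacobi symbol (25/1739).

1

Reciprocity: 25 ≡ 1 and 1739 ≡ 3 (mod 4), so (25/1739) = +(1739/25).
Reduce top mod 25: now compute (14/25).
Pull out 2: since 25 ≡ 1 (mod 8), (2/25) = +1.
Reciprocity: 7 ≡ 3 and 25 ≡ 1 (mod 4), so (7/25) = +(25/7).
Reduce top mod 7: now compute (4/7).
Pull out 2^2: since 7 ≡ 7 (mod 8), (2/7) = +1, so (2/7)^2 = +1.
Reached (1/7) = 1. Collecting the sign flips along the way, the symbol is +1.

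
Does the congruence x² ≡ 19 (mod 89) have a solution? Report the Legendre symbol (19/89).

-1

Euler's criterion: (19/89) ≡ 19^44 (mod 89).
19^2 ≡ 5 (mod 89)
19^4 ≡ 25 (mod 89)
19^8 ≡ 2 (mod 89)
19^16 ≡ 4 (mod 89)
19^32 ≡ 16 (mod 89)
19^44 = 19^(32+8+4) ≡ 88 (mod 89).
Result is 88 ≡ −1, so (19/89) = −1.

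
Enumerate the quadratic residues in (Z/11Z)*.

1 3 4 5 9

Square k = 1,…,5 (k and 11−k give the same square):
1²=1, 2²=4, 3²=9, 4²≡5, 5²≡3 (mod 11).
So the quadratic residues mod 11 are {1, 3, 4, 5, 9}.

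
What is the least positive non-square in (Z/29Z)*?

(2/29) = −1, so 2 is the smallest positive non-residue mod 29.

2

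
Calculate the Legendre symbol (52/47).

-1

Euler's criterion: (52/47) ≡ 5^23 (mod 47).
5^2 ≡ 25 (mod 47)
5^4 ≡ 14 (mod 47)
5^8 ≡ 8 (mod 47)
5^16 ≡ 17 (mod 47)
5^23 = 5^(16+4+2+1) ≡ 46 (mod 47).
Result is 46 ≡ −1, so (52/47) = −1.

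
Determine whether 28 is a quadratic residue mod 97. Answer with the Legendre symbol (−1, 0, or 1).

-1

Pull out 2^2: since 97 ≡ 1 (mod 8), (2/97) = +1, so (2/97)^2 = +1.
Reciprocity: 7 ≡ 3 and 97 ≡ 1 (mod 4), so (7/97) = +(97/7).
Reduce top mod 7: now compute (6/7).
Pull out 2: since 7 ≡ 7 (mod 8), (2/7) = +1.
Reciprocity: 3 ≡ 3 and 7 ≡ 3 (mod 4), so (3/7) = −(7/3).
Reduce top mod 3: now compute (1/3).
Reached (1/3) = 1. Collecting the sign flips along the way, the symbol is -1.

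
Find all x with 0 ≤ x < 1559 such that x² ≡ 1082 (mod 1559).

Since 1559 ≡ 3 (mod 4), a square root of 1082 is 1082^((1559+1)/4) = 1082^390 mod 1559.
Repeated squaring: 1082^2≡1474, 1082^4≡989, 1082^8≡628, 1082^16≡1516, 1082^32≡290, 1082^64≡1473, 1082^128≡1160, 1082^256≡183 (mod 1559).
1082^390 = 1082^(256+128+4+2) ≡ 1355 (mod 1559).
Check: 1355² = 1836025 ≡ 1082 (mod 1559). The two roots are 204 and 1355.

204, 1355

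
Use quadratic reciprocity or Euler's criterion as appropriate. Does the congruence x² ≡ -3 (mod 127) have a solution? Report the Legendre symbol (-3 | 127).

First reduce: -3 ≡ 124 (mod 127).
Pull out 2^2: since 127 ≡ 7 (mod 8), (2/127) = +1, so (2/127)^2 = +1.
Reciprocity: 31 ≡ 3 and 127 ≡ 3 (mod 4), so (31/127) = −(127/31).
Reduce top mod 31: now compute (3/31).
Reciprocity: 3 ≡ 3 and 31 ≡ 3 (mod 4), so (3/31) = −(31/3).
Reduce top mod 3: now compute (1/3).
Reached (1/3) = 1. Collecting the sign flips along the way, the symbol is +1.

1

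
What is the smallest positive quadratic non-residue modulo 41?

3

(2/41) = +1, so 2 is a residue.
(3/41) = −1, so 3 is the smallest positive non-residue mod 41.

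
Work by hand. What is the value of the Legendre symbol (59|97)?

-1

Euler's criterion: (59/97) ≡ 59^48 (mod 97).
59^2 ≡ 86 (mod 97)
59^4 ≡ 24 (mod 97)
59^8 ≡ 91 (mod 97)
59^16 ≡ 36 (mod 97)
59^32 ≡ 35 (mod 97)
59^48 = 59^(32+16) ≡ 96 (mod 97).
Result is 96 ≡ −1, so (59/97) = −1.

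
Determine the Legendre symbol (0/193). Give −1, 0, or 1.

0

Top reduces to 0: gcd > 1, so the symbol is 0.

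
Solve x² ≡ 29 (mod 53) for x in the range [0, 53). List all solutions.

53 ≡ 1 (mod 4), so we find a root by search.
Trying successive values, 20² = 400 ≡ 29 (mod 53). The other root is 53 − 20 = 33.

20, 33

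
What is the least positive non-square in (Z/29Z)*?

2

(2/29) = −1, so 2 is the smallest positive non-residue mod 29.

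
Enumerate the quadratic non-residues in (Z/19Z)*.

Square k = 1,…,9 (k and 19−k give the same square):
1²=1, 2²=4, 3²=9, 4²=16, 5²≡6, 6²≡17, 7²≡11, 8²≡7, 9²≡5 (mod 19).
The residues are {1, 4, 5, 6, 7, 9, 11, 16, 17}; the non-residues are the remaining 9 nonzero classes.

2,3,8,10,12,13,14,15,18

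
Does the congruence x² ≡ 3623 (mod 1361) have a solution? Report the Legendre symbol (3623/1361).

1

First reduce: 3623 ≡ 901 (mod 1361).
Reciprocity: 901 ≡ 1 and 1361 ≡ 1 (mod 4), so (901/1361) = +(1361/901).
Reduce top mod 901: now compute (460/901).
Pull out 2^2: since 901 ≡ 5 (mod 8), (2/901) = -1, so (2/901)^2 = +1.
Reciprocity: 115 ≡ 3 and 901 ≡ 1 (mod 4), so (115/901) = +(901/115).
Reduce top mod 115: now compute (96/115).
Pull out 2^5: since 115 ≡ 3 (mod 8), (2/115) = -1, so (2/115)^5 = -1.
Reciprocity: 3 ≡ 3 and 115 ≡ 3 (mod 4), so (3/115) = −(115/3).
Reduce top mod 3: now compute (1/3).
Reached (1/3) = 1. Collecting the sign flips along the way, the symbol is +1.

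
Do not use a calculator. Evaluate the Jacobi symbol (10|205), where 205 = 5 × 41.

Pull out 2: since 205 ≡ 5 (mod 8), (2/205) = -1.
Reciprocity: 5 ≡ 1 and 205 ≡ 1 (mod 4), so (5/205) = +(205/5).
Reduce top mod 5: now compute (0/5).
Top reduces to 0: gcd > 1, so the symbol is 0.

0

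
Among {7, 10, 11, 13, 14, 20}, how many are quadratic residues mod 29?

(7/29) = +1 → QR.
(10/29) = -1 → non-residue.
(11/29) = -1 → non-residue.
(13/29) = +1 → QR.
(14/29) = -1 → non-residue.
(20/29) = +1 → QR.
Total quadratic residues among the 6: 3.

3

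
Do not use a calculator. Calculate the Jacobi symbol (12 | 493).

Pull out 2^2: since 493 ≡ 5 (mod 8), (2/493) = -1, so (2/493)^2 = +1.
Reciprocity: 3 ≡ 3 and 493 ≡ 1 (mod 4), so (3/493) = +(493/3).
Reduce top mod 3: now compute (1/3).
Reached (1/3) = 1. Collecting the sign flips along the way, the symbol is +1.

1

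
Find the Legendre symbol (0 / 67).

0

Top reduces to 0: gcd > 1, so the symbol is 0.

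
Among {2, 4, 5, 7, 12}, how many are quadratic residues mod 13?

2

(2/13) = -1 → non-residue.
(4/13) = +1 → QR.
(5/13) = -1 → non-residue.
(7/13) = -1 → non-residue.
(12/13) = +1 → QR.
Total quadratic residues among the 5: 2.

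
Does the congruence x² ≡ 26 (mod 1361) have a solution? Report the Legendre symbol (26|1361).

Pull out 2: since 1361 ≡ 1 (mod 8), (2/1361) = +1.
Reciprocity: 13 ≡ 1 and 1361 ≡ 1 (mod 4), so (13/1361) = +(1361/13).
Reduce top mod 13: now compute (9/13).
Reciprocity: 9 ≡ 1 and 13 ≡ 1 (mod 4), so (9/13) = +(13/9).
Reduce top mod 9: now compute (4/9).
Pull out 2^2: since 9 ≡ 1 (mod 8), (2/9) = +1, so (2/9)^2 = +1.
Reached (1/9) = 1. Collecting the sign flips along the way, the symbol is +1.

1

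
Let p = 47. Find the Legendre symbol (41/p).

Euler's criterion: (41/47) ≡ 41^23 (mod 47).
41^2 ≡ 36 (mod 47)
41^4 ≡ 27 (mod 47)
41^8 ≡ 24 (mod 47)
41^16 ≡ 12 (mod 47)
41^23 = 41^(16+4+2+1) ≡ 46 (mod 47).
Result is 46 ≡ −1, so (41/47) = −1.

-1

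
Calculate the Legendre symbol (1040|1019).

First reduce: 1040 ≡ 21 (mod 1019).
Reciprocity: 21 ≡ 1 and 1019 ≡ 3 (mod 4), so (21/1019) = +(1019/21).
Reduce top mod 21: now compute (11/21).
Reciprocity: 11 ≡ 3 and 21 ≡ 1 (mod 4), so (11/21) = +(21/11).
Reduce top mod 11: now compute (10/11).
Pull out 2: since 11 ≡ 3 (mod 8), (2/11) = -1.
Reciprocity: 5 ≡ 1 and 11 ≡ 3 (mod 4), so (5/11) = +(11/5).
Reduce top mod 5: now compute (1/5).
Reached (1/5) = 1. Collecting the sign flips along the way, the symbol is -1.

-1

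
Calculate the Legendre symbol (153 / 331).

1

Euler's criterion: (153/331) ≡ 153^165 (mod 331).
153^2 ≡ 239 (mod 331)
153^4 ≡ 189 (mod 331)
153^8 ≡ 304 (mod 331)
153^16 ≡ 67 (mod 331)
153^32 ≡ 186 (mod 331)
153^64 ≡ 172 (mod 331)
153^128 ≡ 125 (mod 331)
153^165 = 153^(128+32+4+1) ≡ 1 (mod 331).
Result is 1, so (153/331) = 1.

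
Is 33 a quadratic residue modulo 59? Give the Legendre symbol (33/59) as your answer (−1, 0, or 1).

-1

Reciprocity: 33 ≡ 1 and 59 ≡ 3 (mod 4), so (33/59) = +(59/33).
Reduce top mod 33: now compute (26/33).
Pull out 2: since 33 ≡ 1 (mod 8), (2/33) = +1.
Reciprocity: 13 ≡ 1 and 33 ≡ 1 (mod 4), so (13/33) = +(33/13).
Reduce top mod 13: now compute (7/13).
Reciprocity: 7 ≡ 3 and 13 ≡ 1 (mod 4), so (7/13) = +(13/7).
Reduce top mod 7: now compute (6/7).
Pull out 2: since 7 ≡ 7 (mod 8), (2/7) = +1.
Reciprocity: 3 ≡ 3 and 7 ≡ 3 (mod 4), so (3/7) = −(7/3).
Reduce top mod 3: now compute (1/3).
Reached (1/3) = 1. Collecting the sign flips along the way, the symbol is -1.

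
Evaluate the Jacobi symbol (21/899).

1

Reciprocity: 21 ≡ 1 and 899 ≡ 3 (mod 4), so (21/899) = +(899/21).
Reduce top mod 21: now compute (17/21).
Reciprocity: 17 ≡ 1 and 21 ≡ 1 (mod 4), so (17/21) = +(21/17).
Reduce top mod 17: now compute (4/17).
Pull out 2^2: since 17 ≡ 1 (mod 8), (2/17) = +1, so (2/17)^2 = +1.
Reached (1/17) = 1. Collecting the sign flips along the way, the symbol is +1.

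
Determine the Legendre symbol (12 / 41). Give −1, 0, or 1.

-1

Pull out 2^2: since 41 ≡ 1 (mod 8), (2/41) = +1, so (2/41)^2 = +1.
Reciprocity: 3 ≡ 3 and 41 ≡ 1 (mod 4), so (3/41) = +(41/3).
Reduce top mod 3: now compute (2/3).
Pull out 2: since 3 ≡ 3 (mod 8), (2/3) = -1.
Reached (1/3) = 1. Collecting the sign flips along the way, the symbol is -1.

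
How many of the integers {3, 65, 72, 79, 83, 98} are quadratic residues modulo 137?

3

(3/137) = -1 → non-residue.
(65/137) = +1 → QR.
(72/137) = +1 → QR.
(79/137) = -1 → non-residue.
(83/137) = -1 → non-residue.
(98/137) = +1 → QR.
Total quadratic residues among the 6: 3.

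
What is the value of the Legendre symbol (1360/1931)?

-1

Pull out 2^4: since 1931 ≡ 3 (mod 8), (2/1931) = -1, so (2/1931)^4 = +1.
Reciprocity: 85 ≡ 1 and 1931 ≡ 3 (mod 4), so (85/1931) = +(1931/85).
Reduce top mod 85: now compute (61/85).
Reciprocity: 61 ≡ 1 and 85 ≡ 1 (mod 4), so (61/85) = +(85/61).
Reduce top mod 61: now compute (24/61).
Pull out 2^3: since 61 ≡ 5 (mod 8), (2/61) = -1, so (2/61)^3 = -1.
Reciprocity: 3 ≡ 3 and 61 ≡ 1 (mod 4), so (3/61) = +(61/3).
Reduce top mod 3: now compute (1/3).
Reached (1/3) = 1. Collecting the sign flips along the way, the symbol is -1.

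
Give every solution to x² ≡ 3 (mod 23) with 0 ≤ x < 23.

7, 16

Since 23 ≡ 3 (mod 4), a square root of 3 is 3^((23+1)/4) = 3^6 mod 23.
Repeated squaring: 3^2≡9, 3^4≡12 (mod 23).
3^6 = 3^(4+2) ≡ 16 (mod 23).
Check: 16² = 256 ≡ 3 (mod 23). The two roots are 7 and 16.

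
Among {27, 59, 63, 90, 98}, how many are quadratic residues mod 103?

(27/103) = -1 → non-residue.
(59/103) = +1 → QR.
(63/103) = +1 → QR.
(90/103) = -1 → non-residue.
(98/103) = +1 → QR.
Total quadratic residues among the 5: 3.

3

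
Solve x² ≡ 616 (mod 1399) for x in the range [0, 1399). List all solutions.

549, 850

Since 1399 ≡ 3 (mod 4), a square root of 616 is 616^((1399+1)/4) = 616^350 mod 1399.
Repeated squaring: 616^2≡327, 616^4≡605, 616^8≡886, 616^16≡157, 616^32≡866, 616^64≡92, 616^128≡70, 616^256≡703 (mod 1399).
616^350 = 616^(256+64+16+8+4+2) ≡ 549 (mod 1399).
Check: 549² = 301401 ≡ 616 (mod 1399). The two roots are 549 and 850.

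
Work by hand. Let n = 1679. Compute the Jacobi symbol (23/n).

0

Reciprocity: 23 ≡ 3 and 1679 ≡ 3 (mod 4), so (23/1679) = −(1679/23).
Reduce top mod 23: now compute (0/23).
Top reduces to 0: gcd > 1, so the symbol is 0.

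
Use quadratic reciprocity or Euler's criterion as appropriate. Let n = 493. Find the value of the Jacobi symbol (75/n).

1

Reciprocity: 75 ≡ 3 and 493 ≡ 1 (mod 4), so (75/493) = +(493/75).
Reduce top mod 75: now compute (43/75).
Reciprocity: 43 ≡ 3 and 75 ≡ 3 (mod 4), so (43/75) = −(75/43).
Reduce top mod 43: now compute (32/43).
Pull out 2^5: since 43 ≡ 3 (mod 8), (2/43) = -1, so (2/43)^5 = -1.
Reached (1/43) = 1. Collecting the sign flips along the way, the symbol is +1.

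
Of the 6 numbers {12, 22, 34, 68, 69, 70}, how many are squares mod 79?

1

(12/79) = -1 → non-residue.
(22/79) = +1 → QR.
(34/79) = -1 → non-residue.
(68/79) = -1 → non-residue.
(69/79) = -1 → non-residue.
(70/79) = -1 → non-residue.
Total quadratic residues among the 6: 1.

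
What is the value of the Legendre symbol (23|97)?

-1

Reciprocity: 23 ≡ 3 and 97 ≡ 1 (mod 4), so (23/97) = +(97/23).
Reduce top mod 23: now compute (5/23).
Reciprocity: 5 ≡ 1 and 23 ≡ 3 (mod 4), so (5/23) = +(23/5).
Reduce top mod 5: now compute (3/5).
Reciprocity: 3 ≡ 3 and 5 ≡ 1 (mod 4), so (3/5) = +(5/3).
Reduce top mod 3: now compute (2/3).
Pull out 2: since 3 ≡ 3 (mod 8), (2/3) = -1.
Reached (1/3) = 1. Collecting the sign flips along the way, the symbol is -1.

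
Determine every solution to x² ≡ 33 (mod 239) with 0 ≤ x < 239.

Since 239 ≡ 3 (mod 4), a square root of 33 is 33^((239+1)/4) = 33^60 mod 239.
Repeated squaring: 33^2≡133, 33^4≡3, 33^8≡9, 33^16≡81, 33^32≡108 (mod 239).
33^60 = 33^(32+16+8+4) ≡ 64 (mod 239).
Check: 64² = 4096 ≡ 33 (mod 239). The two roots are 64 and 175.

64, 175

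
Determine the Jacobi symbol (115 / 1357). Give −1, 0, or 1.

Reciprocity: 115 ≡ 3 and 1357 ≡ 1 (mod 4), so (115/1357) = +(1357/115).
Reduce top mod 115: now compute (92/115).
Pull out 2^2: since 115 ≡ 3 (mod 8), (2/115) = -1, so (2/115)^2 = +1.
Reciprocity: 23 ≡ 3 and 115 ≡ 3 (mod 4), so (23/115) = −(115/23).
Reduce top mod 23: now compute (0/23).
Top reduces to 0: gcd > 1, so the symbol is 0.

0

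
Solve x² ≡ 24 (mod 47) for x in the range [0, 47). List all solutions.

20, 27

Since 47 ≡ 3 (mod 4), a square root of 24 is 24^((47+1)/4) = 24^12 mod 47.
Repeated squaring: 24^2≡12, 24^4≡3, 24^8≡9 (mod 47).
24^12 = 24^(8+4) ≡ 27 (mod 47).
Check: 27² = 729 ≡ 24 (mod 47). The two roots are 20 and 27.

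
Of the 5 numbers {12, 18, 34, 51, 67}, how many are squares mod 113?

(12/113) = -1 → non-residue.
(18/113) = +1 → QR.
(34/113) = -1 → non-residue.
(51/113) = +1 → QR.
(67/113) = -1 → non-residue.
Total quadratic residues among the 5: 2.

2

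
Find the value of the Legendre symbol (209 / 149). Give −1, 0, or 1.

Euler's criterion: (209/149) ≡ 60^74 (mod 149).
60^2 ≡ 24 (mod 149)
60^4 ≡ 129 (mod 149)
60^8 ≡ 102 (mod 149)
60^16 ≡ 123 (mod 149)
60^32 ≡ 80 (mod 149)
60^64 ≡ 142 (mod 149)
60^74 = 60^(64+8+2) ≡ 148 (mod 149).
Result is 148 ≡ −1, so (209/149) = −1.

-1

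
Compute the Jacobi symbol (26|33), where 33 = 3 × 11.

Pull out 2: since 33 ≡ 1 (mod 8), (2/33) = +1.
Reciprocity: 13 ≡ 1 and 33 ≡ 1 (mod 4), so (13/33) = +(33/13).
Reduce top mod 13: now compute (7/13).
Reciprocity: 7 ≡ 3 and 13 ≡ 1 (mod 4), so (7/13) = +(13/7).
Reduce top mod 7: now compute (6/7).
Pull out 2: since 7 ≡ 7 (mod 8), (2/7) = +1.
Reciprocity: 3 ≡ 3 and 7 ≡ 3 (mod 4), so (3/7) = −(7/3).
Reduce top mod 3: now compute (1/3).
Reached (1/3) = 1. Collecting the sign flips along the way, the symbol is -1.

-1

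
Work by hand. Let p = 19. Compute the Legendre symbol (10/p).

-1

Pull out 2: since 19 ≡ 3 (mod 8), (2/19) = -1.
Reciprocity: 5 ≡ 1 and 19 ≡ 3 (mod 4), so (5/19) = +(19/5).
Reduce top mod 5: now compute (4/5).
Pull out 2^2: since 5 ≡ 5 (mod 8), (2/5) = -1, so (2/5)^2 = +1.
Reached (1/5) = 1. Collecting the sign flips along the way, the symbol is -1.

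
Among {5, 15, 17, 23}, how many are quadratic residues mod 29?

2

(5/29) = +1 → QR.
(15/29) = -1 → non-residue.
(17/29) = -1 → non-residue.
(23/29) = +1 → QR.
Total quadratic residues among the 4: 2.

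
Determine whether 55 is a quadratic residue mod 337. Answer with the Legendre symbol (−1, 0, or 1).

Reciprocity: 55 ≡ 3 and 337 ≡ 1 (mod 4), so (55/337) = +(337/55).
Reduce top mod 55: now compute (7/55).
Reciprocity: 7 ≡ 3 and 55 ≡ 3 (mod 4), so (7/55) = −(55/7).
Reduce top mod 7: now compute (6/7).
Pull out 2: since 7 ≡ 7 (mod 8), (2/7) = +1.
Reciprocity: 3 ≡ 3 and 7 ≡ 3 (mod 4), so (3/7) = −(7/3).
Reduce top mod 3: now compute (1/3).
Reached (1/3) = 1. Collecting the sign flips along the way, the symbol is +1.

1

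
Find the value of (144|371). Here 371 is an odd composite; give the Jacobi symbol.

Pull out 2^4: since 371 ≡ 3 (mod 8), (2/371) = -1, so (2/371)^4 = +1.
Reciprocity: 9 ≡ 1 and 371 ≡ 3 (mod 4), so (9/371) = +(371/9).
Reduce top mod 9: now compute (2/9).
Pull out 2: since 9 ≡ 1 (mod 8), (2/9) = +1.
Reached (1/9) = 1. Collecting the sign flips along the way, the symbol is +1.

1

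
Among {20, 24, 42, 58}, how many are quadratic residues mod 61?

(20/61) = +1 → QR.
(24/61) = -1 → non-residue.
(42/61) = +1 → QR.
(58/61) = +1 → QR.
Total quadratic residues among the 4: 3.

3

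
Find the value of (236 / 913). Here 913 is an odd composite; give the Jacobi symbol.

1

Pull out 2^2: since 913 ≡ 1 (mod 8), (2/913) = +1, so (2/913)^2 = +1.
Reciprocity: 59 ≡ 3 and 913 ≡ 1 (mod 4), so (59/913) = +(913/59).
Reduce top mod 59: now compute (28/59).
Pull out 2^2: since 59 ≡ 3 (mod 8), (2/59) = -1, so (2/59)^2 = +1.
Reciprocity: 7 ≡ 3 and 59 ≡ 3 (mod 4), so (7/59) = −(59/7).
Reduce top mod 7: now compute (3/7).
Reciprocity: 3 ≡ 3 and 7 ≡ 3 (mod 4), so (3/7) = −(7/3).
Reduce top mod 3: now compute (1/3).
Reached (1/3) = 1. Collecting the sign flips along the way, the symbol is +1.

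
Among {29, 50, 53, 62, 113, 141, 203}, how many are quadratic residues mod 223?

5

(29/223) = +1 → QR.
(50/223) = +1 → QR.
(53/223) = +1 → QR.
(62/223) = +1 → QR.
(113/223) = -1 → non-residue.
(141/223) = -1 → non-residue.
(203/223) = +1 → QR.
Total quadratic residues among the 7: 5.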